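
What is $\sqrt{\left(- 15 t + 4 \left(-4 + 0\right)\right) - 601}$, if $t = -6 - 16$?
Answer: $i \sqrt{287} \approx 16.941 i$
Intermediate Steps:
$t = -22$
$\sqrt{\left(- 15 t + 4 \left(-4 + 0\right)\right) - 601} = \sqrt{\left(\left(-15\right) \left(-22\right) + 4 \left(-4 + 0\right)\right) - 601} = \sqrt{\left(330 + 4 \left(-4\right)\right) - 601} = \sqrt{\left(330 - 16\right) - 601} = \sqrt{314 - 601} = \sqrt{-287} = i \sqrt{287}$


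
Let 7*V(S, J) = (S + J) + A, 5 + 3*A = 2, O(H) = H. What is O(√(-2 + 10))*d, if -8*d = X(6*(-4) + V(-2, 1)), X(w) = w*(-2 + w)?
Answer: -7820*√2/49 ≈ -225.70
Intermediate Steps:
A = -1 (A = -5/3 + (⅓)*2 = -5/3 + ⅔ = -1)
V(S, J) = -⅐ + J/7 + S/7 (V(S, J) = ((S + J) - 1)/7 = ((J + S) - 1)/7 = (-1 + J + S)/7 = -⅐ + J/7 + S/7)
d = -3910/49 (d = -(6*(-4) + (-⅐ + (⅐)*1 + (⅐)*(-2)))*(-2 + (6*(-4) + (-⅐ + (⅐)*1 + (⅐)*(-2))))/8 = -(-24 + (-⅐ + ⅐ - 2/7))*(-2 + (-24 + (-⅐ + ⅐ - 2/7)))/8 = -(-24 - 2/7)*(-2 + (-24 - 2/7))/8 = -(-85)*(-2 - 170/7)/28 = -(-85)*(-184)/(28*7) = -⅛*31280/49 = -3910/49 ≈ -79.796)
O(√(-2 + 10))*d = √(-2 + 10)*(-3910/49) = √8*(-3910/49) = (2*√2)*(-3910/49) = -7820*√2/49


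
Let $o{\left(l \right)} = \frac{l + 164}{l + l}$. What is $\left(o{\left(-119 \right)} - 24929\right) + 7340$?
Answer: $- \frac{4186227}{238} \approx -17589.0$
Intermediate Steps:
$o{\left(l \right)} = \frac{164 + l}{2 l}$
$\left(o{\left(-119 \right)} - 24929\right) + 7340 = \left(\frac{164 - 119}{2 \left(-119\right)} - 24929\right) + 7340 = \left(\frac{1}{2} \left(- \frac{1}{119}\right) 45 - 24929\right) + 7340 = \left(- \frac{45}{238} - 24929\right) + 7340 = - \frac{5933147}{238} + 7340 = - \frac{4186227}{238}$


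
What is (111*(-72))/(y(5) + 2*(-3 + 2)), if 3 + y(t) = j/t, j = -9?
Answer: 19980/17 ≈ 1175.3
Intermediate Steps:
y(t) = -3 - 9/t
(111*(-72))/(y(5) + 2*(-3 + 2)) = (111*(-72))/((-3 - 9/5) + 2*(-3 + 2)) = -7992/((-3 - 9*⅕) + 2*(-1)) = -7992/((-3 - 9/5) - 2) = -7992/(-24/5 - 2) = -7992/(-34/5) = -7992*(-5/34) = 19980/17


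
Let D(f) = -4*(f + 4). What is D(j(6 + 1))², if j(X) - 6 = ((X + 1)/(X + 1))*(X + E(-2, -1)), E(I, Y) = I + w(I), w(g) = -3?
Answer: 2304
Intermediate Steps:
E(I, Y) = -3 + I (E(I, Y) = I - 3 = -3 + I)
j(X) = 1 + X (j(X) = 6 + ((X + 1)/(X + 1))*(X + (-3 - 2)) = 6 + ((1 + X)/(1 + X))*(X - 5) = 6 + 1*(-5 + X) = 6 + (-5 + X) = 1 + X)
D(f) = -16 - 4*f (D(f) = -4*(4 + f) = -16 - 4*f)
D(j(6 + 1))² = (-16 - 4*(1 + (6 + 1)))² = (-16 - 4*(1 + 7))² = (-16 - 4*8)² = (-16 - 32)² = (-48)² = 2304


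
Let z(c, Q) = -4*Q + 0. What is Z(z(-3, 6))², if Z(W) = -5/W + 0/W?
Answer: 25/576 ≈ 0.043403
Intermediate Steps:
z(c, Q) = -4*Q
Z(W) = -5/W (Z(W) = -5/W + 0 = -5/W)
Z(z(-3, 6))² = (-5/((-4*6)))² = (-5/(-24))² = (-5*(-1/24))² = (5/24)² = 25/576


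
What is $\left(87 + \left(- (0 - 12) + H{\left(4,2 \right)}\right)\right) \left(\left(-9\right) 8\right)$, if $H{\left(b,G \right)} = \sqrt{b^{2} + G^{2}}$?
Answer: $-7128 - 144 \sqrt{5} \approx -7450.0$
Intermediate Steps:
$H{\left(b,G \right)} = \sqrt{G^{2} + b^{2}}$
$\left(87 + \left(- (0 - 12) + H{\left(4,2 \right)}\right)\right) \left(\left(-9\right) 8\right) = \left(87 + \left(- (0 - 12) + \sqrt{2^{2} + 4^{2}}\right)\right) \left(\left(-9\right) 8\right) = \left(87 + \left(- (0 - 12) + \sqrt{4 + 16}\right)\right) \left(-72\right) = \left(87 + \left(\left(-1\right) \left(-12\right) + \sqrt{20}\right)\right) \left(-72\right) = \left(87 + \left(12 + 2 \sqrt{5}\right)\right) \left(-72\right) = \left(99 + 2 \sqrt{5}\right) \left(-72\right) = -7128 - 144 \sqrt{5}$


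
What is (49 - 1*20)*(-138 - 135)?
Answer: -7917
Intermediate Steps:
(49 - 1*20)*(-138 - 135) = (49 - 20)*(-273) = 29*(-273) = -7917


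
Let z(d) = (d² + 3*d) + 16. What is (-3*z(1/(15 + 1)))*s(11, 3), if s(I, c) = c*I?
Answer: -410355/256 ≈ -1602.9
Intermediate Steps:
z(d) = 16 + d² + 3*d
s(I, c) = I*c
(-3*z(1/(15 + 1)))*s(11, 3) = (-3*(16 + (1/(15 + 1))² + 3/(15 + 1)))*(11*3) = -3*(16 + (1/16)² + 3/16)*33 = -3*(16 + (1/16)² + 3*(1/16))*33 = -3*(16 + 1/256 + 3/16)*33 = -3*4145/256*33 = -12435/256*33 = -410355/256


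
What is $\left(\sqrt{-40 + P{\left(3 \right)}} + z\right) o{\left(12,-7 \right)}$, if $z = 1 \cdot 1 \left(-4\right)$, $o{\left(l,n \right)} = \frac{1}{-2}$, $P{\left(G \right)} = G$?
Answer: $2 - \frac{i \sqrt{37}}{2} \approx 2.0 - 3.0414 i$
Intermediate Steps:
$o{\left(l,n \right)} = - \frac{1}{2}$
$z = -4$ ($z = 1 \left(-4\right) = -4$)
$\left(\sqrt{-40 + P{\left(3 \right)}} + z\right) o{\left(12,-7 \right)} = \left(\sqrt{-40 + 3} - 4\right) \left(- \frac{1}{2}\right) = \left(\sqrt{-37} - 4\right) \left(- \frac{1}{2}\right) = \left(i \sqrt{37} - 4\right) \left(- \frac{1}{2}\right) = \left(-4 + i \sqrt{37}\right) \left(- \frac{1}{2}\right) = 2 - \frac{i \sqrt{37}}{2}$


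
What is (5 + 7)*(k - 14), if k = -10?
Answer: -288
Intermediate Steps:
(5 + 7)*(k - 14) = (5 + 7)*(-10 - 14) = 12*(-24) = -288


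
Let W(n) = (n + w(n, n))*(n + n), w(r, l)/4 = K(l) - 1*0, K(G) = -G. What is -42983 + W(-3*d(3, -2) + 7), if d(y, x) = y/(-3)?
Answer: -43583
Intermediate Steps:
d(y, x) = -y/3 (d(y, x) = y*(-⅓) = -y/3)
w(r, l) = -4*l (w(r, l) = 4*(-l - 1*0) = 4*(-l + 0) = 4*(-l) = -4*l)
W(n) = -6*n² (W(n) = (n - 4*n)*(n + n) = (-3*n)*(2*n) = -6*n²)
-42983 + W(-3*d(3, -2) + 7) = -42983 - 6*(-(-1)*3 + 7)² = -42983 - 6*(-3*(-1) + 7)² = -42983 - 6*(3 + 7)² = -42983 - 6*10² = -42983 - 6*100 = -42983 - 600 = -43583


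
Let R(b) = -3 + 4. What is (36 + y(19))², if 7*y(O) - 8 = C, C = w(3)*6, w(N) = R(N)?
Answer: 1444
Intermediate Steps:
R(b) = 1
w(N) = 1
C = 6 (C = 1*6 = 6)
y(O) = 2 (y(O) = 8/7 + (⅐)*6 = 8/7 + 6/7 = 2)
(36 + y(19))² = (36 + 2)² = 38² = 1444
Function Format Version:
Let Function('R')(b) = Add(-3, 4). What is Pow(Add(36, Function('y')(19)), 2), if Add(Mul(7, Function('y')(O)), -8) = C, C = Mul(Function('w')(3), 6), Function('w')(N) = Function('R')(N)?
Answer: 1444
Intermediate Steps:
Function('R')(b) = 1
Function('w')(N) = 1
C = 6 (C = Mul(1, 6) = 6)
Function('y')(O) = 2 (Function('y')(O) = Add(Rational(8, 7), Mul(Rational(1, 7), 6)) = Add(Rational(8, 7), Rational(6, 7)) = 2)
Pow(Add(36, Function('y')(19)), 2) = Pow(Add(36, 2), 2) = Pow(38, 2) = 1444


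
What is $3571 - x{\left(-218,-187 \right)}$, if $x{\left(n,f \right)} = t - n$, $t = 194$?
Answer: $3159$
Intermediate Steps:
$x{\left(n,f \right)} = 194 - n$
$3571 - x{\left(-218,-187 \right)} = 3571 - \left(194 - -218\right) = 3571 - \left(194 + 218\right) = 3571 - 412 = 3159$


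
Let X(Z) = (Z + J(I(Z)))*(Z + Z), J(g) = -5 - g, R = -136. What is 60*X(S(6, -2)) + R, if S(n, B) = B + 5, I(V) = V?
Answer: -1936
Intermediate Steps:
S(n, B) = 5 + B
X(Z) = -10*Z (X(Z) = (Z + (-5 - Z))*(Z + Z) = -10*Z)
60*X(S(6, -2)) + R = 60*(-10*(5 - 2)) - 136 = 60*(-10*3) - 136 = 60*(-30) - 136 = -1800 - 136 = -1936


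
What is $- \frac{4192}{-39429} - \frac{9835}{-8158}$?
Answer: $\frac{421982551}{321661782} \approx 1.3119$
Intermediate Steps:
$- \frac{4192}{-39429} - \frac{9835}{-8158} = \left(-4192\right) \left(- \frac{1}{39429}\right) - - \frac{9835}{8158} = \frac{4192}{39429} + \frac{9835}{8158} = \frac{421982551}{321661782}$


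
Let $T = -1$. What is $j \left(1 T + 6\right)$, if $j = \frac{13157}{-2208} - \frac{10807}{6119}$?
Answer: $- \frac{521847695}{13510752} \approx -38.625$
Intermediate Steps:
$j = - \frac{104369539}{13510752}$ ($j = 13157 \left(- \frac{1}{2208}\right) - \frac{10807}{6119} = - \frac{13157}{2208} - \frac{10807}{6119} = - \frac{104369539}{13510752} \approx -7.7249$)
$j \left(1 T + 6\right) = - \frac{104369539 \left(1 \left(-1\right) + 6\right)}{13510752} = - \frac{104369539 \left(-1 + 6\right)}{13510752} = \left(- \frac{104369539}{13510752}\right) 5 = - \frac{521847695}{13510752}$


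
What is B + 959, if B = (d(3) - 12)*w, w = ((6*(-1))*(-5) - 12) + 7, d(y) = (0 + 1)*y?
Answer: 734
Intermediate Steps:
d(y) = y (d(y) = 1*y = y)
w = 25 (w = (-6*(-5) - 12) + 7 = (30 - 12) + 7 = 18 + 7 = 25)
B = -225 (B = (3 - 12)*25 = -9*25 = -225)
B + 959 = -225 + 959 = 734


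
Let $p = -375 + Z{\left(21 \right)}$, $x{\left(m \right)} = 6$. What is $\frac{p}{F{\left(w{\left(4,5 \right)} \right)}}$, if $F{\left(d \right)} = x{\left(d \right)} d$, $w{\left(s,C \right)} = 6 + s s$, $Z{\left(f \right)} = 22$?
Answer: $- \frac{353}{132} \approx -2.6742$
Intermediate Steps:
$w{\left(s,C \right)} = 6 + s^{2}$
$F{\left(d \right)} = 6 d$
$p = -353$ ($p = -375 + 22 = -353$)
$\frac{p}{F{\left(w{\left(4,5 \right)} \right)}} = - \frac{353}{6 \left(6 + 4^{2}\right)} = - \frac{353}{6 \left(6 + 16\right)} = - \frac{353}{6 \cdot 22} = - \frac{353}{132}$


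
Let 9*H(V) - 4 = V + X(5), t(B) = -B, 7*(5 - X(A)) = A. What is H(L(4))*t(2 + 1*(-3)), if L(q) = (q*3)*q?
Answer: 394/63 ≈ 6.2540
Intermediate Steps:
X(A) = 5 - A/7
L(q) = 3*q**2 (L(q) = (3*q)*q = 3*q**2)
H(V) = 58/63 + V/9 (H(V) = 4/9 + (V + (5 - 1/7*5))/9 = 4/9 + (V + (5 - 5/7))/9 = 4/9 + (V + 30/7)/9 = 4/9 + (30/7 + V)/9 = 4/9 + (10/21 + V/9) = 58/63 + V/9)
H(L(4))*t(2 + 1*(-3)) = (58/63 + (3*4**2)/9)*(-(2 + 1*(-3))) = (58/63 + (3*16)/9)*(-(2 - 3)) = (58/63 + (1/9)*48)*(-1*(-1)) = (58/63 + 16/3)*1 = (394/63)*1 = 394/63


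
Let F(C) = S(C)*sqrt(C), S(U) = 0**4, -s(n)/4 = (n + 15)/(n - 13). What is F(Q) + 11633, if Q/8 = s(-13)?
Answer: 11633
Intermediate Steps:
s(n) = -4*(15 + n)/(-13 + n) (s(n) = -4*(n + 15)/(n - 13) = -4*(15 + n)/(-13 + n))
S(U) = 0
Q = 32/13 (Q = 8*(4*(-15 - 1*(-13))/(-13 - 13)) = 8*(4*(-15 + 13)/(-26)) = 8*(4*(-1/26)*(-2)) = 8*(4/13) = 32/13 ≈ 2.4615)
F(C) = 0 (F(C) = 0*sqrt(C) = 0)
F(Q) + 11633 = 0 + 11633 = 11633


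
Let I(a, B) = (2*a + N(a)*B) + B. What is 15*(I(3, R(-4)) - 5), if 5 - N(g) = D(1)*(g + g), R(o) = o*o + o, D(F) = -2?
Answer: 3255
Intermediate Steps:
R(o) = o + o² (R(o) = o² + o = o + o²)
N(g) = 5 + 4*g (N(g) = 5 - (-2)*(g + g) = 5 - (-2)*2*g = 5 - (-4)*g = 5 + 4*g)
I(a, B) = B + 2*a + B*(5 + 4*a) (I(a, B) = (2*a + (5 + 4*a)*B) + B = (2*a + B*(5 + 4*a)) + B = B + 2*a + B*(5 + 4*a))
15*(I(3, R(-4)) - 5) = 15*((2*3 + 6*(-4*(1 - 4)) + 4*(-4*(1 - 4))*3) - 5) = 15*((6 + 6*(-4*(-3)) + 4*(-4*(-3))*3) - 5) = 15*((6 + 6*12 + 4*12*3) - 5) = 15*((6 + 72 + 144) - 5) = 15*(222 - 5) = 15*217 = 3255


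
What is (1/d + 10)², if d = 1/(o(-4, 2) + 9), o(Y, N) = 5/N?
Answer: 1849/4 ≈ 462.25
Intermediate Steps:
d = 2/23 (d = 1/(5/2 + 9) = 1/(23/2) = 2/23 ≈ 0.086957)
(1/d + 10)² = (1/(2/23) + 10)² = (23/2 + 10)² = (43/2)² = 1849/4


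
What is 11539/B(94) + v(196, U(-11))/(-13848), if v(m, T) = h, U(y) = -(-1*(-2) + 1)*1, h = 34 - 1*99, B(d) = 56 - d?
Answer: -79894801/263112 ≈ -303.65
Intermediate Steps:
h = -65 (h = 34 - 99 = -65)
U(y) = -3 (U(y) = -(2 + 1)*1 = -1*3*1 = -3*1 = -3)
v(m, T) = -65
11539/B(94) + v(196, U(-11))/(-13848) = 11539/(56 - 1*94) - 65/(-13848) = 11539/(56 - 94) - 65*(-1/13848) = 11539/(-38) + 65/13848 = 11539*(-1/38) + 65/13848 = -11539/38 + 65/13848 = -79894801/263112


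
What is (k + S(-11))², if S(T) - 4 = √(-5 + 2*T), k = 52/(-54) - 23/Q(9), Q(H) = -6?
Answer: 58909/2916 + 371*I*√3/9 ≈ 20.202 + 71.399*I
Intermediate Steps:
k = 155/54 (k = 52/(-54) - 23/(-6) = 52*(-1/54) - 23*(-⅙) = -26/27 + 23/6 = 155/54 ≈ 2.8704)
S(T) = 4 + √(-5 + 2*T)
(k + S(-11))² = (155/54 + (4 + √(-5 + 2*(-11))))² = (155/54 + (4 + √(-5 - 22)))² = (155/54 + (4 + √(-27)))² = (155/54 + (4 + 3*I*√3))² = (371/54 + 3*I*√3)²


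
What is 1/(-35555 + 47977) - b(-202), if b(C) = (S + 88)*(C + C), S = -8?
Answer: 401479041/12422 ≈ 32320.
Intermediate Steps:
b(C) = 160*C (b(C) = (-8 + 88)*(C + C) = 80*(2*C) = 160*C)
1/(-35555 + 47977) - b(-202) = 1/(-35555 + 47977) - 160*(-202) = 1/12422 - 1*(-32320) = 1/12422 + 32320 = 401479041/12422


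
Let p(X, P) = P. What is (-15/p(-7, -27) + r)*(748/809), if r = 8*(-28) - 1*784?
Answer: -6782116/7281 ≈ -931.48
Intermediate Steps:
r = -1008 (r = -224 - 784 = -1008)
(-15/p(-7, -27) + r)*(748/809) = (-15/(-27) - 1008)*(748/809) = (-15*(-1/27) - 1008)*(748*(1/809)) = (5/9 - 1008)*(748/809) = -9067/9*748/809 = -6782116/7281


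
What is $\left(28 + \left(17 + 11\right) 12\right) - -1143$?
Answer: $1507$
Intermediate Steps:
$\left(28 + \left(17 + 11\right) 12\right) - -1143 = \left(28 + 28 \cdot 12\right) + 1143 = \left(28 + 336\right) + 1143 = 364 + 1143 = 1507$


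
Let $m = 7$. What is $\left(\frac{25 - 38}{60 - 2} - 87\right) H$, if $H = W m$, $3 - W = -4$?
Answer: $- \frac{247891}{58} \approx -4274.0$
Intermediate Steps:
$W = 7$ ($W = 3 - -4 = 3 + 4 = 7$)
$H = 49$ ($H = 7 \cdot 7 = 49$)
$\left(\frac{25 - 38}{60 - 2} - 87\right) H = \left(\frac{25 - 38}{60 - 2} - 87\right) 49 = \left(- \frac{13}{58} - 87\right) 49 = \left(- \frac{5059}{58}\right) 49 = - \frac{247891}{58}$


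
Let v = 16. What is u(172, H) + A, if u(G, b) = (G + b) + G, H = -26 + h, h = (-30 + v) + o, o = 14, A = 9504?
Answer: 9822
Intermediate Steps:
h = 0 (h = (-30 + 16) + 14 = -14 + 14 = 0)
H = -26 (H = -26 + 0 = -26)
u(G, b) = b + 2*G
u(172, H) + A = (-26 + 2*172) + 9504 = (-26 + 344) + 9504 = 318 + 9504 = 9822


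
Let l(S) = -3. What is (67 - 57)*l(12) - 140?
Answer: -170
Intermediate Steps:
(67 - 57)*l(12) - 140 = (67 - 57)*(-3) - 140 = 10*(-3) - 140 = -30 - 140 = -170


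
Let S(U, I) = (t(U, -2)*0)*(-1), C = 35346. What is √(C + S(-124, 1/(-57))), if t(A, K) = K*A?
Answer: √35346 ≈ 188.01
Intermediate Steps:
t(A, K) = A*K
S(U, I) = 0 (S(U, I) = ((U*(-2))*0)*(-1) = (-2*U*0)*(-1) = 0*(-1) = 0)
√(C + S(-124, 1/(-57))) = √(35346 + 0) = √35346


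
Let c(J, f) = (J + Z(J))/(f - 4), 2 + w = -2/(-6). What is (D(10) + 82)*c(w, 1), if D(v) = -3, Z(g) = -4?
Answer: 1343/9 ≈ 149.22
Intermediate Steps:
w = -5/3 (w = -2 - 2/(-6) = -2 - 2*(-⅙) = -2 + ⅓ = -5/3 ≈ -1.6667)
c(J, f) = (-4 + J)/(-4 + f) (c(J, f) = (J - 4)/(f - 4) = (-4 + J)/(-4 + f))
(D(10) + 82)*c(w, 1) = (-3 + 82)*((-4 - 5/3)/(-4 + 1)) = 79*(-17/3/(-3)) = 79*(-⅓*(-17/3)) = 79*(17/9) = 1343/9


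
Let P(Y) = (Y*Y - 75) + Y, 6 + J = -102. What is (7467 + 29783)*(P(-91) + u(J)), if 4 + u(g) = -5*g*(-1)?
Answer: 282019750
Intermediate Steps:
J = -108 (J = -6 - 102 = -108)
u(g) = -4 + 5*g (u(g) = -4 - 5*g*(-1) = -4 + 5*g)
P(Y) = -75 + Y + Y**2 (P(Y) = (Y**2 - 75) + Y = (-75 + Y**2) + Y = -75 + Y + Y**2)
(7467 + 29783)*(P(-91) + u(J)) = (7467 + 29783)*((-75 - 91 + (-91)**2) + (-4 + 5*(-108))) = 37250*((-75 - 91 + 8281) + (-4 - 540)) = 37250*(8115 - 544) = 37250*7571 = 282019750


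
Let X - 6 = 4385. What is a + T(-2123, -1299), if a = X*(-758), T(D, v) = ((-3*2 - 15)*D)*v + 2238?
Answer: -61239457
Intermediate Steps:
X = 4391 (X = 6 + 4385 = 4391)
T(D, v) = 2238 - 21*D*v (T(D, v) = ((-6 - 15)*D)*v + 2238 = (-21*D)*v + 2238 = -21*D*v + 2238 = 2238 - 21*D*v)
a = -3328378 (a = 4391*(-758) = -3328378)
a + T(-2123, -1299) = -3328378 + (2238 - 21*(-2123)*(-1299)) = -3328378 + (2238 - 57913317) = -3328378 - 57911079 = -61239457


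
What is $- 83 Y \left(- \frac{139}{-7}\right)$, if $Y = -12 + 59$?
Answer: $- \frac{542239}{7} \approx -77463.0$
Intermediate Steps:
$Y = 47$
$- 83 Y \left(- \frac{139}{-7}\right) = \left(-83\right) 47 \left(- \frac{139}{-7}\right) = - 3901 \left(\left(-139\right) \left(- \frac{1}{7}\right)\right) = \left(-3901\right) \frac{139}{7} = - \frac{542239}{7}$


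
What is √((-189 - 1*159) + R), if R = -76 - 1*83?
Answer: 13*I*√3 ≈ 22.517*I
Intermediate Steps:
R = -159 (R = -76 - 83 = -159)
√((-189 - 1*159) + R) = √((-189 - 1*159) - 159) = √((-189 - 159) - 159) = √(-348 - 159) = √(-507) = 13*I*√3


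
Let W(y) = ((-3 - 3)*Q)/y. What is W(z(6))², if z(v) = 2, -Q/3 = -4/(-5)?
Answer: 1296/25 ≈ 51.840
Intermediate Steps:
Q = -12/5 (Q = -(-12)/(-5) = -(-12)*(-1)/5 = -3*⅘ = -12/5 ≈ -2.4000)
W(y) = 72/(5*y) (W(y) = ((-3 - 3)*(-12/5))/y = (-6*(-12/5))/y = 72/(5*y))
W(z(6))² = ((72/5)/2)² = ((72/5)*(½))² = (36/5)² = 1296/25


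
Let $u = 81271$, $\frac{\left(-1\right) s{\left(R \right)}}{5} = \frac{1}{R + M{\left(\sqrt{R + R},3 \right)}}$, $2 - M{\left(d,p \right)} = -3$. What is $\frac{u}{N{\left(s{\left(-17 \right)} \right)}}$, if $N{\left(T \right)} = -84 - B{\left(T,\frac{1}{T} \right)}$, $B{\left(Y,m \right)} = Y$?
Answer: $- \frac{975252}{1013} \approx -962.74$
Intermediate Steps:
$M{\left(d,p \right)} = 5$ ($M{\left(d,p \right)} = 2 - -3 = 2 + 3 = 5$)
$s{\left(R \right)} = - \frac{5}{5 + R}$ ($s{\left(R \right)} = - \frac{5}{R + 5} = - \frac{5}{5 + R}$)
$N{\left(T \right)} = -84 - T$
$\frac{u}{N{\left(s{\left(-17 \right)} \right)}} = \frac{81271}{-84 - - \frac{5}{5 - 17}} = \frac{81271}{-84 - - \frac{5}{-12}} = \frac{81271}{-84 - \left(-5\right) \left(- \frac{1}{12}\right)} = \frac{81271}{-84 - \frac{5}{12}} = \frac{81271}{- \frac{1013}{12}} = 81271 \left(- \frac{12}{1013}\right) = - \frac{975252}{1013}$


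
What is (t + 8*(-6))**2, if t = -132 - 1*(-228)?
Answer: 2304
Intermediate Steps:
t = 96 (t = -132 + 228 = 96)
(t + 8*(-6))**2 = (96 + 8*(-6))**2 = (96 - 48)**2 = 48**2 = 2304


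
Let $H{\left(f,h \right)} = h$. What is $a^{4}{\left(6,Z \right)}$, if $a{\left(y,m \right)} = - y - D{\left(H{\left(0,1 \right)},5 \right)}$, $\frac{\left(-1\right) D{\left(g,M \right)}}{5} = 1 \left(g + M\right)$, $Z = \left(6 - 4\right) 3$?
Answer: $331776$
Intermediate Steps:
$Z = 6$ ($Z = 2 \cdot 3 = 6$)
$D{\left(g,M \right)} = - 5 M - 5 g$ ($D{\left(g,M \right)} = - 5 \cdot 1 \left(g + M\right) = - 5 \cdot 1 \left(M + g\right) = - 5 \left(M + g\right) = - 5 M - 5 g$)
$a{\left(y,m \right)} = 30 - y$ ($a{\left(y,m \right)} = - y - \left(\left(-5\right) 5 - 5\right) = - y - \left(-25 - 5\right) = - y - -30 = - y + 30 = 30 - y$)
$a^{4}{\left(6,Z \right)} = \left(30 - 6\right)^{4} = 24^{4} = 331776$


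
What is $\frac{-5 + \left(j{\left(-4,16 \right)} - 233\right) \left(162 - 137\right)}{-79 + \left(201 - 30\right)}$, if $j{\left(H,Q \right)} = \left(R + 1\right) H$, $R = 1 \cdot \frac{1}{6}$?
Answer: $- \frac{4460}{69} \approx -64.638$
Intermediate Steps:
$R = \frac{1}{6}$ ($R = 1 \cdot \frac{1}{6} = \frac{1}{6} \approx 0.16667$)
$j{\left(H,Q \right)} = \frac{7 H}{6}$ ($j{\left(H,Q \right)} = \left(\frac{1}{6} + 1\right) H = \frac{7 H}{6}$)
$\frac{-5 + \left(j{\left(-4,16 \right)} - 233\right) \left(162 - 137\right)}{-79 + \left(201 - 30\right)} = \frac{-5 + \left(\frac{7}{6} \left(-4\right) - 233\right) \left(162 - 137\right)}{-79 + \left(201 - 30\right)} = \frac{-5 + \left(- \frac{14}{3} - 233\right) 25}{-79 + \left(201 - 30\right)} = \frac{-5 - \frac{17825}{3}}{-79 + 171} = \frac{-5 - \frac{17825}{3}}{92} = \left(- \frac{17840}{3}\right) \frac{1}{92} = - \frac{4460}{69}$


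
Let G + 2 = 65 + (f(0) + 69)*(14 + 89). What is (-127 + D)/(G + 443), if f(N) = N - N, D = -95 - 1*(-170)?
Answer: -52/7613 ≈ -0.0068304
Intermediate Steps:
D = 75 (D = -95 + 170 = 75)
f(N) = 0
G = 7170 (G = -2 + (65 + (0 + 69)*(14 + 89)) = -2 + (65 + 69*103) = -2 + (65 + 7107) = -2 + 7172 = 7170)
(-127 + D)/(G + 443) = (-127 + 75)/(7170 + 443) = -52/7613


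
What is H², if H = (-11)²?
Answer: 14641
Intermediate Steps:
H = 121
H² = 121² = 14641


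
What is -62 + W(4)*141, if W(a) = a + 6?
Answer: 1348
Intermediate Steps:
W(a) = 6 + a
-62 + W(4)*141 = -62 + (6 + 4)*141 = -62 + 10*141 = -62 + 1410 = 1348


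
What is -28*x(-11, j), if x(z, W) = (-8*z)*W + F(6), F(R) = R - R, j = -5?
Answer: 12320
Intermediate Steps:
F(R) = 0
x(z, W) = -8*W*z (x(z, W) = (-8*z)*W + 0 = -8*W*z + 0 = -8*W*z)
-28*x(-11, j) = -(-224)*(-5)*(-11) = -28*(-440) = 12320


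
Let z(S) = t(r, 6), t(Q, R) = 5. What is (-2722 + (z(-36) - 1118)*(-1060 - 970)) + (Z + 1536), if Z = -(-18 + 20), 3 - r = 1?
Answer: 2258202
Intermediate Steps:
r = 2 (r = 3 - 1*1 = 3 - 1 = 2)
z(S) = 5
Z = -2 (Z = -1*2 = -2)
(-2722 + (z(-36) - 1118)*(-1060 - 970)) + (Z + 1536) = (-2722 + (5 - 1118)*(-1060 - 970)) + (-2 + 1536) = (-2722 - 1113*(-2030)) + 1534 = (-2722 + 2259390) + 1534 = 2256668 + 1534 = 2258202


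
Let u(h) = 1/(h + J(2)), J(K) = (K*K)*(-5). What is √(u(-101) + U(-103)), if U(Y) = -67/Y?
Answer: 2*√206103/1133 ≈ 0.80139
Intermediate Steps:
J(K) = -5*K² (J(K) = K²*(-5) = -5*K²)
u(h) = 1/(-20 + h) (u(h) = 1/(h - 5*2²) = 1/(h - 5*4) = 1/(h - 20) = 1/(-20 + h))
√(u(-101) + U(-103)) = √(1/(-20 - 101) - 67/(-103)) = √(1/(-121) - 67*(-1/103)) = √(-1/121 + 67/103) = √(8004/12463) = 2*√206103/1133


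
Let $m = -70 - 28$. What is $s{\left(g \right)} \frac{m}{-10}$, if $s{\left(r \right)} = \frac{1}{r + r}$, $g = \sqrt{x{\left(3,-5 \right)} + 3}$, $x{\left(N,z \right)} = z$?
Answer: $- \frac{49 i \sqrt{2}}{20} \approx - 3.4648 i$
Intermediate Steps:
$g = i \sqrt{2}$ ($g = \sqrt{-5 + 3} = \sqrt{-2} = i \sqrt{2} \approx 1.4142 i$)
$m = -98$ ($m = -70 - 28 = -98$)
$s{\left(r \right)} = \frac{1}{2 r}$
$s{\left(g \right)} \frac{m}{-10} = \frac{1}{2 i \sqrt{2}} \left(- \frac{98}{-10}\right) = \frac{\left(- \frac{1}{2}\right) i \sqrt{2}}{2} \left(\left(-98\right) \left(- \frac{1}{10}\right)\right) = - \frac{i \sqrt{2}}{4} \cdot \frac{49}{5} = - \frac{49 i \sqrt{2}}{20}$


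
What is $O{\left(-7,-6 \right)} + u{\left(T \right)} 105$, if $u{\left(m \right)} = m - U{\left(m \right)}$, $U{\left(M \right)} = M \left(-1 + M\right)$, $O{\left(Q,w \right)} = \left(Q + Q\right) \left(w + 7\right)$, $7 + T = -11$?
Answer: $-37814$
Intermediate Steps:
$T = -18$ ($T = -7 - 11 = -18$)
$O{\left(Q,w \right)} = 2 Q \left(7 + w\right)$
$u{\left(m \right)} = m - m \left(-1 + m\right)$
$O{\left(-7,-6 \right)} + u{\left(T \right)} 105 = 2 \left(-7\right) \left(7 - 6\right) + - 18 \left(2 - -18\right) 105 = 2 \left(-7\right) 1 + - 18 \left(2 + 18\right) 105 = -14 + \left(-18\right) 20 \cdot 105 = -14 - 37800 = -37814$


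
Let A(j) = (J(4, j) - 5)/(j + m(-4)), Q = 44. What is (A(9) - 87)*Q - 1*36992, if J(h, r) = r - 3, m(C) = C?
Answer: -204056/5 ≈ -40811.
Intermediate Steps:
J(h, r) = -3 + r
A(j) = (-8 + j)/(-4 + j) (A(j) = ((-3 + j) - 5)/(j - 4) = (-8 + j)/(-4 + j))
(A(9) - 87)*Q - 1*36992 = ((-8 + 9)/(-4 + 9) - 87)*44 - 1*36992 = (1/5 - 87)*44 - 36992 = ((⅕)*1 - 87)*44 - 36992 = (⅕ - 87)*44 - 36992 = -434/5*44 - 36992 = -19096/5 - 36992 = -204056/5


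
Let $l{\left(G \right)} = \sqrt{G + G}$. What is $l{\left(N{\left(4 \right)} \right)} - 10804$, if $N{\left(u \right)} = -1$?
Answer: $-10804 + i \sqrt{2} \approx -10804.0 + 1.4142 i$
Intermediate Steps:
$l{\left(G \right)} = \sqrt{2} \sqrt{G}$ ($l{\left(G \right)} = \sqrt{2 G} = \sqrt{2} \sqrt{G}$)
$l{\left(N{\left(4 \right)} \right)} - 10804 = \sqrt{2} \sqrt{-1} - 10804 = \sqrt{2} i - 10804 = i \sqrt{2} - 10804 = -10804 + i \sqrt{2}$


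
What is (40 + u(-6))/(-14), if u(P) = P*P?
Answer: -38/7 ≈ -5.4286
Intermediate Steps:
u(P) = P²
(40 + u(-6))/(-14) = (40 + (-6)²)/(-14) = (40 + 36)*(-1/14) = 76*(-1/14) = -38/7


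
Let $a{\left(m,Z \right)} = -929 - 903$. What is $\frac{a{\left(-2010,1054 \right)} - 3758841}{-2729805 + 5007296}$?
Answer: $- \frac{3760673}{2277491} \approx -1.6512$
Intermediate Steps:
$a{\left(m,Z \right)} = -1832$
$\frac{a{\left(-2010,1054 \right)} - 3758841}{-2729805 + 5007296} = \frac{-1832 - 3758841}{-2729805 + 5007296} = - \frac{3760673}{2277491}$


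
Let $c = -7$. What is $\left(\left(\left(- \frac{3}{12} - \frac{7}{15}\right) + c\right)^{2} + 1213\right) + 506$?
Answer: $\frac{6402769}{3600} \approx 1778.5$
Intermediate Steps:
$\left(\left(\left(- \frac{3}{12} - \frac{7}{15}\right) + c\right)^{2} + 1213\right) + 506 = \left(\left(\left(- \frac{3}{12} - \frac{7}{15}\right) - 7\right)^{2} + 1213\right) + 506 = \left(\left(\left(\left(-3\right) \frac{1}{12} - \frac{7}{15}\right) - 7\right)^{2} + 1213\right) + 506 = \left(\left(\left(- \frac{1}{4} - \frac{7}{15}\right) - 7\right)^{2} + 1213\right) + 506 = \left(\left(- \frac{43}{60} - 7\right)^{2} + 1213\right) + 506 = \left(\left(- \frac{463}{60}\right)^{2} + 1213\right) + 506 = \left(\frac{214369}{3600} + 1213\right) + 506 = \frac{4581169}{3600} + 506 = \frac{6402769}{3600}$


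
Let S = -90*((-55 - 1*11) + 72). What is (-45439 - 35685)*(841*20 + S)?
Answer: -1320698720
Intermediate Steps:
S = -540 (S = -90*((-55 - 11) + 72) = -90*(-66 + 72) = -90*6 = -540)
(-45439 - 35685)*(841*20 + S) = (-45439 - 35685)*(841*20 - 540) = -81124*(16820 - 540) = -81124*16280 = -1320698720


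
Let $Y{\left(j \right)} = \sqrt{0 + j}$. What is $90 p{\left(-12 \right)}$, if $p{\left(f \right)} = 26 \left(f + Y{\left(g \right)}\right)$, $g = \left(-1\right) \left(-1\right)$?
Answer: $-25740$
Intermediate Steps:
$g = 1$
$Y{\left(j \right)} = \sqrt{j}$
$p{\left(f \right)} = 26 + 26 f$ ($p{\left(f \right)} = 26 \left(f + \sqrt{1}\right) = 26 \left(f + 1\right) = 26 \left(1 + f\right) = 26 + 26 f$)
$90 p{\left(-12 \right)} = 90 \left(26 + 26 \left(-12\right)\right) = 90 \left(26 - 312\right) = 90 \left(-286\right) = -25740$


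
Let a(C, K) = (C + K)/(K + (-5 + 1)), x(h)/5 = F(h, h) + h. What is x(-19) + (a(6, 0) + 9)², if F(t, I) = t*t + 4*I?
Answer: 5545/4 ≈ 1386.3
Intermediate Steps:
F(t, I) = t² + 4*I
x(h) = 5*h² + 25*h (x(h) = 5*((h² + 4*h) + h) = 5*(h² + 5*h) = 5*h² + 25*h)
a(C, K) = (C + K)/(-4 + K) (a(C, K) = (C + K)/(K - 4) = (C + K)/(-4 + K))
x(-19) + (a(6, 0) + 9)² = 5*(-19)*(5 - 19) + ((6 + 0)/(-4 + 0) + 9)² = 5*(-19)*(-14) + (6/(-4) + 9)² = 1330 + (-¼*6 + 9)² = 1330 + (-3/2 + 9)² = 1330 + (15/2)² = 1330 + 225/4 = 5545/4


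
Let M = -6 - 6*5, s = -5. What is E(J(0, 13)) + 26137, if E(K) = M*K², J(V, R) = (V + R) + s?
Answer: 23833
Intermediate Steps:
M = -36 (M = -6 - 30 = -36)
J(V, R) = -5 + R + V (J(V, R) = (V + R) - 5 = (R + V) - 5 = -5 + R + V)
E(K) = -36*K²
E(J(0, 13)) + 26137 = -36*(-5 + 13 + 0)² + 26137 = -36*8² + 26137 = -36*64 + 26137 = -2304 + 26137 = 23833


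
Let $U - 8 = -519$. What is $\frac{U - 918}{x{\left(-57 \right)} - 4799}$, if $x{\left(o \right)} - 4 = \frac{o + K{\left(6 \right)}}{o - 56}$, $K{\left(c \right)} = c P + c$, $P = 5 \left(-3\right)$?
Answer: $\frac{161477}{541694} \approx 0.2981$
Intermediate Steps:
$U = -511$ ($U = 8 - 519 = -511$)
$P = -15$
$K{\left(c \right)} = - 14 c$ ($K{\left(c \right)} = c \left(-15\right) + c = - 15 c + c = - 14 c$)
$x{\left(o \right)} = 4 + \frac{-84 + o}{-56 + o}$ ($x{\left(o \right)} = 4 + \frac{o - 84}{o - 56} = 4 + \frac{o - 84}{-56 + o} = 4 + \frac{-84 + o}{-56 + o}$)
$\frac{U - 918}{x{\left(-57 \right)} - 4799} = \frac{-511 - 918}{\frac{-308 + 5 \left(-57\right)}{-56 - 57} - 4799} = - \frac{1429}{\frac{-308 - 285}{-113} - 4799} = - \frac{1429}{\left(- \frac{1}{113}\right) \left(-593\right) - 4799} = - \frac{1429}{\frac{593}{113} - 4799} = - \frac{1429}{- \frac{541694}{113}} = \left(-1429\right) \left(- \frac{113}{541694}\right) = \frac{161477}{541694}$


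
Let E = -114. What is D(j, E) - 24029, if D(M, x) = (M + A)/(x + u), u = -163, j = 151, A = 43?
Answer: -6656227/277 ≈ -24030.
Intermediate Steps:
D(M, x) = (43 + M)/(-163 + x) (D(M, x) = (M + 43)/(x - 163) = (43 + M)/(-163 + x))
D(j, E) - 24029 = (43 + 151)/(-163 - 114) - 24029 = 194/(-277) - 24029 = -1/277*194 - 24029 = -194/277 - 24029 = -6656227/277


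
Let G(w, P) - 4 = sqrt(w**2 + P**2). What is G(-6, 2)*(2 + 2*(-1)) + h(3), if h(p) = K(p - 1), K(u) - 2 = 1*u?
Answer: 4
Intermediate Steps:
K(u) = 2 + u (K(u) = 2 + 1*u = 2 + u)
h(p) = 1 + p (h(p) = 2 + (p - 1) = 2 + (-1 + p) = 1 + p)
G(w, P) = 4 + sqrt(P**2 + w**2) (G(w, P) = 4 + sqrt(w**2 + P**2) = 4 + sqrt(P**2 + w**2))
G(-6, 2)*(2 + 2*(-1)) + h(3) = (4 + sqrt(2**2 + (-6)**2))*(2 + 2*(-1)) + (1 + 3) = (4 + sqrt(4 + 36))*(2 - 2) + 4 = (4 + sqrt(40))*0 + 4 = (4 + 2*sqrt(10))*0 + 4 = 0 + 4 = 4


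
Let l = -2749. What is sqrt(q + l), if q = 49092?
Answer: 11*sqrt(383) ≈ 215.27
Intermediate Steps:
sqrt(q + l) = sqrt(49092 - 2749) = sqrt(46343) = 11*sqrt(383)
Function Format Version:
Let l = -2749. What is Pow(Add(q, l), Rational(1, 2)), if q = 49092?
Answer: Mul(11, Pow(383, Rational(1, 2))) ≈ 215.27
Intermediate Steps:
Pow(Add(q, l), Rational(1, 2)) = Pow(Add(49092, -2749), Rational(1, 2)) = Pow(46343, Rational(1, 2)) = Mul(11, Pow(383, Rational(1, 2)))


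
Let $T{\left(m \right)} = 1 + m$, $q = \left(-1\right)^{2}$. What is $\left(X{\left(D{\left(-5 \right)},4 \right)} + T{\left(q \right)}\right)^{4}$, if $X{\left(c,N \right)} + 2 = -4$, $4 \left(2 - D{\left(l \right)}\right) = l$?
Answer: $256$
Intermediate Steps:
$q = 1$
$D{\left(l \right)} = 2 - \frac{l}{4}$
$X{\left(c,N \right)} = -6$ ($X{\left(c,N \right)} = -2 - 4 = -6$)
$\left(X{\left(D{\left(-5 \right)},4 \right)} + T{\left(q \right)}\right)^{4} = \left(-6 + \left(1 + 1\right)\right)^{4} = \left(-6 + 2\right)^{4} = \left(-4\right)^{4} = 256$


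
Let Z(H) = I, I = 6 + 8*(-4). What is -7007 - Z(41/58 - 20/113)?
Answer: -6981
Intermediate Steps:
I = -26 (I = 6 - 32 = -26)
Z(H) = -26
-7007 - Z(41/58 - 20/113) = -7007 - 1*(-26) = -7007 + 26 = -6981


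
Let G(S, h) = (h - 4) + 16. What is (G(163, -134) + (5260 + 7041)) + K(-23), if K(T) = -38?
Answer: 12141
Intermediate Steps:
G(S, h) = 12 + h (G(S, h) = (-4 + h) + 16 = 12 + h)
(G(163, -134) + (5260 + 7041)) + K(-23) = ((12 - 134) + (5260 + 7041)) - 38 = (-122 + 12301) - 38 = 12179 - 38 = 12141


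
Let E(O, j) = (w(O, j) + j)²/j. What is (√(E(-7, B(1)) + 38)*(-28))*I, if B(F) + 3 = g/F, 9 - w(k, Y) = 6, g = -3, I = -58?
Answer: 812*√146 ≈ 9811.4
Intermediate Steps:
w(k, Y) = 3 (w(k, Y) = 9 - 1*6 = 9 - 6 = 3)
B(F) = -3 - 3/F
E(O, j) = (3 + j)²/j
(√(E(-7, B(1)) + 38)*(-28))*I = (√((3 + (-3 - 3/1))²/(-3 - 3/1) + 38)*(-28))*(-58) = (√((3 + (-3 - 3*1))²/(-3 - 3*1) + 38)*(-28))*(-58) = (√((3 + (-3 - 3))²/(-3 - 3) + 38)*(-28))*(-58) = (√((3 - 6)²/(-6) + 38)*(-28))*(-58) = (√(-⅙*(-3)² + 38)*(-28))*(-58) = (√(-⅙*9 + 38)*(-28))*(-58) = (√(-3/2 + 38)*(-28))*(-58) = (√(73/2)*(-28))*(-58) = ((√146/2)*(-28))*(-58) = -14*√146*(-58) = 812*√146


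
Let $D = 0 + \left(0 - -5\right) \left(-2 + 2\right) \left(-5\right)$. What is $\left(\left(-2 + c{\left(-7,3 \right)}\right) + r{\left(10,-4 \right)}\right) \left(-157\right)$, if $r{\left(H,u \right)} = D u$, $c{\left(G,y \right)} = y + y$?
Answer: $-628$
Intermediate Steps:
$c{\left(G,y \right)} = 2 y$
$D = 0$ ($D = 0 + \left(0 + 5\right) 0 \left(-5\right) = 0 + 5 \cdot 0 \left(-5\right) = 0 + 0 \left(-5\right) = 0 + 0 = 0$)
$r{\left(H,u \right)} = 0$ ($r{\left(H,u \right)} = 0 u = 0$)
$\left(\left(-2 + c{\left(-7,3 \right)}\right) + r{\left(10,-4 \right)}\right) \left(-157\right) = \left(\left(-2 + 2 \cdot 3\right) + 0\right) \left(-157\right) = \left(\left(-2 + 6\right) + 0\right) \left(-157\right) = \left(4 + 0\right) \left(-157\right) = 4 \left(-157\right) = -628$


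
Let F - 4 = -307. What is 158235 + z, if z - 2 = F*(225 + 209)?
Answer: 26735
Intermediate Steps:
F = -303 (F = 4 - 307 = -303)
z = -131500 (z = 2 - 303*(225 + 209) = 2 - 303*434 = 2 - 131502 = -131500)
158235 + z = 158235 - 131500 = 26735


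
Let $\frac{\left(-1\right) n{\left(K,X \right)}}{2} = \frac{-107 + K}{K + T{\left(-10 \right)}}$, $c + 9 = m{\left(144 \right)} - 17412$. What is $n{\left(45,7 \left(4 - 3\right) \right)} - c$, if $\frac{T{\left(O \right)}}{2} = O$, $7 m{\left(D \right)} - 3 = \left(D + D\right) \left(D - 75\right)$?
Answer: $\frac{2552668}{175} \approx 14587.0$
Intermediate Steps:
$m{\left(D \right)} = \frac{3}{7} + \frac{2 D \left(-75 + D\right)}{7}$ ($m{\left(D \right)} = \frac{3}{7} + \frac{\left(D + D\right) \left(D - 75\right)}{7} = \frac{3}{7} + \frac{2 D \left(-75 + D\right)}{7}$)
$c = - \frac{102072}{7}$ ($c = -9 + \left(\left(\frac{3}{7} - \frac{21600}{7} + \frac{2 \cdot 144^{2}}{7}\right) - 17412\right) = -9 + \left(\left(\frac{3}{7} - \frac{21600}{7} + \frac{2}{7} \cdot 20736\right) - 17412\right) = -9 + \left(\left(\frac{3}{7} - \frac{21600}{7} + \frac{41472}{7}\right) - 17412\right) = -9 + \left(\frac{19875}{7} - 17412\right) = -9 - \frac{102009}{7} = - \frac{102072}{7} \approx -14582.0$)
$T{\left(O \right)} = 2 O$
$n{\left(K,X \right)} = - \frac{2 \left(-107 + K\right)}{-20 + K}$ ($n{\left(K,X \right)} = - 2 \frac{-107 + K}{K + 2 \left(-10\right)} = - 2 \frac{-107 + K}{K - 20} = - 2 \frac{-107 + K}{-20 + K} = - \frac{2 \left(-107 + K\right)}{-20 + K}$)
$n{\left(45,7 \left(4 - 3\right) \right)} - c = \frac{2 \left(107 - 45\right)}{-20 + 45} - - \frac{102072}{7} = \frac{2 \left(107 - 45\right)}{25} + \frac{102072}{7} = 2 \cdot \frac{1}{25} \cdot 62 + \frac{102072}{7} = \frac{124}{25} + \frac{102072}{7} = \frac{2552668}{175}$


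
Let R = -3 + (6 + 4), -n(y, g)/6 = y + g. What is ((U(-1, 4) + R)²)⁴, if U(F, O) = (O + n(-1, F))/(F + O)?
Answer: 3512479453921/6561 ≈ 5.3536e+8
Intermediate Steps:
n(y, g) = -6*g - 6*y (n(y, g) = -6*(y + g) = -6*(g + y) = -6*g - 6*y)
U(F, O) = (6 + O - 6*F)/(F + O) (U(F, O) = (O + (-6*F - 6*(-1)))/(F + O) = (O + (-6*F + 6))/(F + O) = (O + (6 - 6*F))/(F + O) = (6 + O - 6*F)/(F + O))
R = 7 (R = -3 + 10 = 7)
((U(-1, 4) + R)²)⁴ = (((6 + 4 - 6*(-1))/(-1 + 4) + 7)²)⁴ = (((6 + 4 + 6)/3 + 7)²)⁴ = (((⅓)*16 + 7)²)⁴ = ((16/3 + 7)²)⁴ = ((37/3)²)⁴ = (1369/9)⁴ = 3512479453921/6561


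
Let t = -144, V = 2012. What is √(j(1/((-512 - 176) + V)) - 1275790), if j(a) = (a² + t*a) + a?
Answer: I*√2236429440371/1324 ≈ 1129.5*I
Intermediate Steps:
j(a) = a² - 143*a (j(a) = (a² - 144*a) + a = a² - 143*a)
√(j(1/((-512 - 176) + V)) - 1275790) = √((-143 + 1/((-512 - 176) + 2012))/((-512 - 176) + 2012) - 1275790) = √((-143 + 1/(-688 + 2012))/(-688 + 2012) - 1275790) = √((-143 + 1/1324)/1324 - 1275790) = √((1/1324)*(-189331/1324) - 1275790) = √(-189331/1752976 - 1275790) = √(-2236429440371/1752976) = I*√2236429440371/1324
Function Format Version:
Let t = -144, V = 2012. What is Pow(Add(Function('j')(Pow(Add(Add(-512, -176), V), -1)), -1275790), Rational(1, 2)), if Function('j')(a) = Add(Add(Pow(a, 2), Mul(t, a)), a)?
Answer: Mul(Rational(1, 1324), I, Pow(2236429440371, Rational(1, 2))) ≈ Mul(1129.5, I)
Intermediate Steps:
Function('j')(a) = Add(Pow(a, 2), Mul(-143, a)) (Function('j')(a) = Add(Add(Pow(a, 2), Mul(-144, a)), a) = Add(Pow(a, 2), Mul(-143, a)))
Pow(Add(Function('j')(Pow(Add(Add(-512, -176), V), -1)), -1275790), Rational(1, 2)) = Pow(Add(Mul(Pow(Add(Add(-512, -176), 2012), -1), Add(-143, Pow(Add(Add(-512, -176), 2012), -1))), -1275790), Rational(1, 2)) = Pow(Add(Mul(Pow(Add(-688, 2012), -1), Add(-143, Pow(Add(-688, 2012), -1))), -1275790), Rational(1, 2)) = Pow(Add(Mul(Pow(1324, -1), Add(-143, Pow(1324, -1))), -1275790), Rational(1, 2)) = Pow(Add(Mul(Rational(1, 1324), Add(-143, Rational(1, 1324))), -1275790), Rational(1, 2)) = Pow(Add(Mul(Rational(1, 1324), Rational(-189331, 1324)), -1275790), Rational(1, 2)) = Pow(Add(Rational(-189331, 1752976), -1275790), Rational(1, 2)) = Pow(Rational(-2236429440371, 1752976), Rational(1, 2)) = Mul(Rational(1, 1324), I, Pow(2236429440371, Rational(1, 2)))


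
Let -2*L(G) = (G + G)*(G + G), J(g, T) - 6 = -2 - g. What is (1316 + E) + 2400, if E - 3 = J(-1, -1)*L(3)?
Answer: 3629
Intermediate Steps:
J(g, T) = 4 - g (J(g, T) = 6 + (-2 - g) = 4 - g)
L(G) = -2*G² (L(G) = -(G + G)*(G + G)/2 = -2*G*2*G/2 = -2*G²)
E = -87 (E = 3 + (4 - 1*(-1))*(-2*3²) = 3 + (4 + 1)*(-2*9) = 3 + 5*(-18) = 3 - 90 = -87)
(1316 + E) + 2400 = (1316 - 87) + 2400 = 1229 + 2400 = 3629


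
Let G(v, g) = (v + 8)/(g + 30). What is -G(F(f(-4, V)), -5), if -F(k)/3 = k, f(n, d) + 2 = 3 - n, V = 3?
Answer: 7/25 ≈ 0.28000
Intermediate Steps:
f(n, d) = 1 - n (f(n, d) = -2 + (3 - n) = 1 - n)
F(k) = -3*k
G(v, g) = (8 + v)/(30 + g)
-G(F(f(-4, V)), -5) = -(8 - 3*(1 - 1*(-4)))/(30 - 5) = -(8 - 3*(1 + 4))/25 = -(8 - 3*5)/25 = -(8 - 15)/25 = -(-7)/25 = -1*(-7/25) = 7/25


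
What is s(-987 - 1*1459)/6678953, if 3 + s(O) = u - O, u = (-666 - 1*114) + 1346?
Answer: 3009/6678953 ≈ 0.00045052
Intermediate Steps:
u = 566 (u = (-666 - 114) + 1346 = -780 + 1346 = 566)
s(O) = 563 - O (s(O) = -3 + (566 - O) = 563 - O)
s(-987 - 1*1459)/6678953 = (563 - (-987 - 1*1459))/6678953 = (563 - (-987 - 1459))*(1/6678953) = (563 - 1*(-2446))*(1/6678953) = (563 + 2446)*(1/6678953) = 3009*(1/6678953) = 3009/6678953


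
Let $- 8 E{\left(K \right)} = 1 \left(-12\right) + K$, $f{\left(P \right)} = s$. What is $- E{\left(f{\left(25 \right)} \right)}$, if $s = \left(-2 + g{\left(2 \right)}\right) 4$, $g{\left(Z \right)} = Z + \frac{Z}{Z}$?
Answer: $-1$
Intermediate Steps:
$g{\left(Z \right)} = 1 + Z$ ($g{\left(Z \right)} = Z + 1 = 1 + Z$)
$s = 4$ ($s = \left(-2 + \left(1 + 2\right)\right) 4 = \left(-2 + 3\right) 4 = 1 \cdot 4 = 4$)
$f{\left(P \right)} = 4$
$E{\left(K \right)} = \frac{3}{2} - \frac{K}{8}$ ($E{\left(K \right)} = - \frac{1 \left(-12\right) + K}{8} = - \frac{-12 + K}{8} = \frac{3}{2} - \frac{K}{8}$)
$- E{\left(f{\left(25 \right)} \right)} = - (\frac{3}{2} - \frac{1}{2}) = \left(-1\right) 1 = -1$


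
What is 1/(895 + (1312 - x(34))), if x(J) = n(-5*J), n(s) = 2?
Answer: 1/2205 ≈ 0.00045351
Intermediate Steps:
x(J) = 2
1/(895 + (1312 - x(34))) = 1/(895 + (1312 - 1*2)) = 1/(895 + (1312 - 2)) = 1/(895 + 1310) = 1/2205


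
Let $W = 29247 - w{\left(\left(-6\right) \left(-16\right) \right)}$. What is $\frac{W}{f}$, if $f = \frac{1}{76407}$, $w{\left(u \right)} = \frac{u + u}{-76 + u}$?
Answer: $\frac{11169710109}{5} \approx 2.2339 \cdot 10^{9}$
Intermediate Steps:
$w{\left(u \right)} = \frac{2 u}{-76 + u}$
$W = \frac{146187}{5}$ ($W = 29247 - \frac{2 \left(\left(-6\right) \left(-16\right)\right)}{-76 - -96} = 29247 - 2 \cdot 96 \frac{1}{-76 + 96} = 29247 - 2 \cdot 96 \cdot \frac{1}{20} = 29247 - \frac{48}{5} = \frac{146187}{5} \approx 29237.0$)
$f = \frac{1}{76407} \approx 1.3088 \cdot 10^{-5}$
$\frac{W}{f} = \frac{146187 \frac{1}{\frac{1}{76407}}}{5} = \frac{146187}{5} \cdot 76407 = \frac{11169710109}{5}$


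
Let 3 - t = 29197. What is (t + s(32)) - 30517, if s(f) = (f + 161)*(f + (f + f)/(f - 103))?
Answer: -3813337/71 ≈ -53709.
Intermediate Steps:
t = -29194 (t = 3 - 1*29197 = 3 - 29197 = -29194)
s(f) = (161 + f)*(f + 2*f/(-103 + f)) (s(f) = (161 + f)*(f + (2*f)/(-103 + f)) = (161 + f)*(f + 2*f/(-103 + f)))
(t + s(32)) - 30517 = (-29194 + 32*(-16261 + 32² + 60*32)/(-103 + 32)) - 30517 = (-29194 + 32*(-16261 + 1024 + 1920)/(-71)) - 30517 = (-29194 + 32*(-1/71)*(-13317)) - 30517 = (-29194 + 426144/71) - 30517 = -1646630/71 - 30517 = -3813337/71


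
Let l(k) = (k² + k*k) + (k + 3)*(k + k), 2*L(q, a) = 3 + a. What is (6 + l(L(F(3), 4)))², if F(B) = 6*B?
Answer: 5776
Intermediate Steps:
L(q, a) = 3/2 + a/2 (L(q, a) = (3 + a)/2 = 3/2 + a/2)
l(k) = 2*k² + 2*k*(3 + k) (l(k) = (k² + k²) + (3 + k)*(2*k) = 2*k² + 2*k*(3 + k))
(6 + l(L(F(3), 4)))² = (6 + 2*(3/2 + (½)*4)*(3 + 2*(3/2 + (½)*4)))² = (6 + 2*(3/2 + 2)*(3 + 2*(3/2 + 2)))² = (6 + 2*(7/2)*(3 + 2*(7/2)))² = (6 + 2*(7/2)*(3 + 7))² = (6 + 2*(7/2)*10)² = (6 + 70)² = 76² = 5776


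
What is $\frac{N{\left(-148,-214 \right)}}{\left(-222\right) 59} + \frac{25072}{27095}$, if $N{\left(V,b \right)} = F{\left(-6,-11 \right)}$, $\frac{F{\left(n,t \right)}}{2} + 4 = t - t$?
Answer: $\frac{164304908}{177445155} \approx 0.92595$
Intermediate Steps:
$F{\left(n,t \right)} = -8$ ($F{\left(n,t \right)} = -8 + 2 \left(t - t\right) = -8 + 2 \cdot 0 = -8 + 0 = -8$)
$N{\left(V,b \right)} = -8$
$\frac{N{\left(-148,-214 \right)}}{\left(-222\right) 59} + \frac{25072}{27095} = - \frac{8}{\left(-222\right) 59} + \frac{25072}{27095} = - \frac{8}{-13098} + 25072 \cdot \frac{1}{27095} = \left(-8\right) \left(- \frac{1}{13098}\right) + \frac{25072}{27095} = \frac{4}{6549} + \frac{25072}{27095} = \frac{164304908}{177445155}$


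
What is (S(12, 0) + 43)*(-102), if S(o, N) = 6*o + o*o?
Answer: -26418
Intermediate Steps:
S(o, N) = o² + 6*o (S(o, N) = 6*o + o² = o² + 6*o)
(S(12, 0) + 43)*(-102) = (12*(6 + 12) + 43)*(-102) = (12*18 + 43)*(-102) = (216 + 43)*(-102) = 259*(-102) = -26418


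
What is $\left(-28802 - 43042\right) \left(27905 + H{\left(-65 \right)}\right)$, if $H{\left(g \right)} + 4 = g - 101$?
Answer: $-1992593340$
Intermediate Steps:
$H{\left(g \right)} = -105 + g$ ($H{\left(g \right)} = -4 + \left(g - 101\right) = -4 + \left(-101 + g\right) = -105 + g$)
$\left(-28802 - 43042\right) \left(27905 + H{\left(-65 \right)}\right) = \left(-28802 - 43042\right) \left(27905 - 170\right) = - 71844 \left(27905 - 170\right) = \left(-71844\right) 27735 = -1992593340$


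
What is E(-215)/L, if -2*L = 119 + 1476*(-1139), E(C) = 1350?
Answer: 540/336209 ≈ 0.0016061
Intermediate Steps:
L = 1681045/2 (L = -(119 + 1476*(-1139))/2 = -(119 - 1681164)/2 = -½*(-1681045) = 1681045/2 ≈ 8.4052e+5)
E(-215)/L = 1350/(1681045/2) = 1350*(2/1681045) = 540/336209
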